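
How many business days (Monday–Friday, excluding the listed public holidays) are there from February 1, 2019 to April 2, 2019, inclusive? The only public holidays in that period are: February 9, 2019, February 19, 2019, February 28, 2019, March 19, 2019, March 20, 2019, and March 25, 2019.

February 1, 2019 is a Friday.
From February 1, 2019 to April 2, 2019 is 61 days inclusive.
61 = 7 × 8 + 5, so there are 8 full weeks plus 5 extra days.
Each full week contributes 5 weekdays (Mon–Fri): 8 × 5 = 40.
The 5 extra days are Fri, Sat, Sun, Mon, Tue — 3 of them qualify.
Total: 40 + 3 = 43.
Holidays: February 9, 2019 (Sat); February 19, 2019 (Tue); February 28, 2019 (Thu); March 19, 2019 (Tue); March 20, 2019 (Wed); March 25, 2019 (Mon).
5 of the 6 holidays fall on weekdays; the rest are weekends and were already excluded.
Business days: 43 − 5 = 38.

38 business days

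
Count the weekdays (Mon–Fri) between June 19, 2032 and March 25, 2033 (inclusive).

200 weekdays

June 19, 2032 is a Saturday.
That's 280 days from start to end, counting both.
280 = 7 × 40, so the span is exactly 40 full weeks.
Each full week contributes 5 weekdays (Mon–Fri): 40 × 5 = 200.
Total: 200.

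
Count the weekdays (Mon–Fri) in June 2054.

June 1, 2054 is a Monday.
That's 30 days from start to end, counting both.
30 = 7 × 4 + 2, so there are 4 full weeks plus 2 extra days.
Each full week contributes 5 weekdays (Mon–Fri): 4 × 5 = 20.
The 2 extra days are Monday, Tuesday — 2 of them qualify.
Total: 20 + 2 = 22.

22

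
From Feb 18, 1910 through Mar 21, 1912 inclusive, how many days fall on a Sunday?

Feb 18, 1910 is a Friday.
The range spans 763 days (inclusive of both endpoints).
763 = 7 × 109, so the span is exactly 109 full weeks.
Each full week contributes one Sunday: 109 so far.

109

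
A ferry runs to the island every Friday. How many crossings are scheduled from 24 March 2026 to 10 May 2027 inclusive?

24 March 2026 is a Tuesday.
From 24 March 2026 to 10 May 2027 is 413 days inclusive.
413 = 7 × 59, so the span is exactly 59 full weeks.
Each full week contributes one Friday: 59 so far.

59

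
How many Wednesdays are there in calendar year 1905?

52

1 January 1905 is a Sunday.
That's 365 days from start to end, counting both.
365 = 7 × 52 + 1, so there are 52 full weeks plus 1 extra day.
Each full week contributes one Wednesday: 52 so far.
The 1 extra day is Sun — none qualify.
Total: 52 + 0 = 52.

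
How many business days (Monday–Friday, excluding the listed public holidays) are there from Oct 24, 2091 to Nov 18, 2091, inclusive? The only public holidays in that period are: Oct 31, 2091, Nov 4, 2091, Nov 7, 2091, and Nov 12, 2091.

Oct 24, 2091 is a Wednesday.
From Oct 24, 2091 to Nov 18, 2091 is 26 days inclusive.
26 = 7 × 3 + 5, so there are 3 full weeks plus 5 extra days.
Each full week contributes 5 weekdays (Mon–Fri): 3 × 5 = 15.
The 5 extra days are Wed, Thu, Fri, Sat, Sun — 3 of them qualify.
Total: 15 + 3 = 18.
Holidays: Oct 31, 2091 (Wed); Nov 4, 2091 (Sun); Nov 7, 2091 (Wed); Nov 12, 2091 (Mon).
3 of the 4 holidays fall on weekdays; the rest are weekends and were already excluded.
Business days: 18 − 3 = 15.

15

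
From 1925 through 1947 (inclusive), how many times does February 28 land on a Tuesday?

3

Day of week of February 28 in each year:
1925: Sat, 1926: Sun, 1927: Mon, 1928: Tue ✓, 1929: Thu, 1930: Fri, 1931: Sat, 1932: Sun, 1933: Tue ✓, 1934: Wed, 1935: Thu, 1936: Fri, 1937: Sun, 1938: Mon, 1939: Tue ✓, 1940: Wed, 1941: Fri, 1942: Sat, 1943: Sun, 1944: Mon, 1945: Wed, 1946: Thu, 1947: Fri
Tuesdays: 1928, 1933, 1939.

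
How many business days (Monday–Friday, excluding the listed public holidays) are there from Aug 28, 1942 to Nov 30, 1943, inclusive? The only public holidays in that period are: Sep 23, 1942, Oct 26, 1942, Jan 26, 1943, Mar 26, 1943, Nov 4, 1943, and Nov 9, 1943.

322

Aug 28, 1942 is a Friday.
The range spans 460 days (inclusive of both endpoints).
460 = 7 × 65 + 5, so there are 65 full weeks plus 5 extra days.
Each full week contributes 5 weekdays (Mon–Fri): 65 × 5 = 325.
The 5 extra days are Fri, Sat, Sun, Mon, Tue — 3 of them qualify.
Total: 325 + 3 = 328.
Holidays: Sep 23, 1942 (Wed); Oct 26, 1942 (Mon); Jan 26, 1943 (Tue); Mar 26, 1943 (Fri); Nov 4, 1943 (Thu); Nov 9, 1943 (Tue).
All 6 holidays fall on weekdays, so subtract 6.
Business days: 328 − 6 = 322.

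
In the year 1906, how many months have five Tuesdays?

4

A month has five Tuesdays exactly when Tuesday falls within its first (length − 28) days.
Jan: 31 days, starts Mon → 5 of Mon, Tue, Wed ✓
Feb: 28 days, starts Thu → 5 of (none)
Mar: 31 days, starts Thu → 5 of Thu, Fri, Sat
Apr: 30 days, starts Sun → 5 of Sun, Mon
May: 31 days, starts Tue → 5 of Tue, Wed, Thu ✓
Jun: 30 days, starts Fri → 5 of Fri, Sat
Jul: 31 days, starts Sun → 5 of Sun, Mon, Tue ✓
Aug: 31 days, starts Wed → 5 of Wed, Thu, Fri
Sep: 30 days, starts Sat → 5 of Sat, Sun
Oct: 31 days, starts Mon → 5 of Mon, Tue, Wed ✓
Nov: 30 days, starts Thu → 5 of Thu, Fri
Dec: 31 days, starts Sat → 5 of Sat, Sun, Mon
Months with five Tuesdays: Jan, May, Jul, Oct.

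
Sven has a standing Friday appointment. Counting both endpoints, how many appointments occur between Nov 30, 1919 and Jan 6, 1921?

Nov 30, 1919 is a Sunday.
From Nov 30, 1919 to Jan 6, 1921 is 404 days inclusive.
404 = 7 × 57 + 5, so there are 57 full weeks plus 5 extra days.
Each full week contributes one Friday: 57 so far.
The 5 extra days are Sun, Mon, Tue, Wed, Thu — none qualify.
Total: 57 + 0 = 57.

57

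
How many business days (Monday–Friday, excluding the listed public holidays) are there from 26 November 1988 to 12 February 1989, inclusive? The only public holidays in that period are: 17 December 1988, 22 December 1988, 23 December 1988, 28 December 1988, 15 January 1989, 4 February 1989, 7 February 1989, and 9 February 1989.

50 business days

26 November 1988 is a Saturday.
The range spans 79 days (inclusive of both endpoints).
79 = 7 × 11 + 2, so there are 11 full weeks plus 2 extra days.
Each full week contributes 5 weekdays (Mon–Fri): 11 × 5 = 55.
The 2 extra days are Saturday, Sunday — none qualify.
Total: 55 + 0 = 55.
Holidays: 17 December 1988 (Sat); 22 December 1988 (Thu); 23 December 1988 (Fri); 28 December 1988 (Wed); 15 January 1989 (Sun); 4 February 1989 (Sat); 7 February 1989 (Tue); 9 February 1989 (Thu).
5 of the 8 holidays fall on weekdays; the rest are weekends and were already excluded.
Business days: 55 − 5 = 50.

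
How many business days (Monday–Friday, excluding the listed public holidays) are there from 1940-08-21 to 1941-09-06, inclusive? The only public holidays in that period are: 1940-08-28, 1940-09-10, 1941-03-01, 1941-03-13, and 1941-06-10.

1940-08-21 is a Wednesday.
From 1940-08-21 to 1941-09-06 is 382 days inclusive.
382 = 7 × 54 + 4, so there are 54 full weeks plus 4 extra days.
Each full week contributes 5 weekdays (Mon–Fri): 54 × 5 = 270.
The 4 extra days are Wednesday, Thursday, Friday, Saturday — 3 of them qualify.
Total: 270 + 3 = 273.
Holidays: 1940-08-28 (Wed); 1940-09-10 (Tue); 1941-03-01 (Sat); 1941-03-13 (Thu); 1941-06-10 (Tue).
4 of the 5 holidays fall on weekdays; the rest are weekends and were already excluded.
Business days: 273 − 4 = 269.

269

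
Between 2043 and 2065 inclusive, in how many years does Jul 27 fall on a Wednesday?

3

Day of week of July 27 in each year:
2043: Mon, 2044: Wed ✓, 2045: Thu, 2046: Fri, 2047: Sat, 2048: Mon, 2049: Tue, 2050: Wed ✓, 2051: Thu, 2052: Sat, 2053: Sun, 2054: Mon, 2055: Tue, 2056: Thu, 2057: Fri, 2058: Sat, 2059: Sun, 2060: Tue, 2061: Wed ✓, 2062: Thu, 2063: Fri, 2064: Sun, 2065: Mon
Wednesdays: 2044, 2050, 2061.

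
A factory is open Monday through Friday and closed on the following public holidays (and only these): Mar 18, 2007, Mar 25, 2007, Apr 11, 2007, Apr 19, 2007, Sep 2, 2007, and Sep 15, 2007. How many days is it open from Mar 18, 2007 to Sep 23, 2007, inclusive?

133

Mar 18, 2007 is a Sunday.
The range spans 190 days (inclusive of both endpoints).
190 = 7 × 27 + 1, so there are 27 full weeks plus 1 extra day.
Each full week contributes 5 weekdays (Mon–Fri): 27 × 5 = 135.
The 1 extra day is Sunday — none qualify.
Total: 135 + 0 = 135.
Holidays: Mar 18, 2007 (Sun); Mar 25, 2007 (Sun); Apr 11, 2007 (Wed); Apr 19, 2007 (Thu); Sep 2, 2007 (Sun); Sep 15, 2007 (Sat).
2 of the 6 holidays fall on weekdays; the rest are weekends and were already excluded.
Business days: 135 − 2 = 133.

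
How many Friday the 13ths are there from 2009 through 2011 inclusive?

5

Friday-the-13ths by year:
2009: Feb, Mar, Nov
2010: Aug
2011: May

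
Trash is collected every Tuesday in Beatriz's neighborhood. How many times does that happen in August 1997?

August 1, 1997 is a Friday.
The range spans 31 days (inclusive of both endpoints).
31 = 7 × 4 + 3, so there are 4 full weeks plus 3 extra days.
Each full week contributes one Tuesday: 4 so far.
The 3 extra days are Friday, Saturday, Sunday — none qualify.
Total: 4 + 0 = 4.

4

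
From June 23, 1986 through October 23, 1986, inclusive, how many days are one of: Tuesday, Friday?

35

June 23, 1986 is a Monday.
That's 123 days from start to end, counting both.
123 = 7 × 17 + 4, so there are 17 full weeks plus 4 extra days.
Each full week contributes 2 days from the set (Tue, Fri): 17 × 2 = 34.
The 4 extra days are Mon, Tue, Wed, Thu — 1 of them qualifies.
Total: 34 + 1 = 35.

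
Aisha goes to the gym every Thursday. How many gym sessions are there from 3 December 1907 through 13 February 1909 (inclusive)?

63 Thursdays

3 December 1907 is a Tuesday.
From 3 December 1907 to 13 February 1909 is 439 days inclusive.
439 = 7 × 62 + 5, so there are 62 full weeks plus 5 extra days.
Each full week contributes one Thursday: 62 so far.
The 5 extra days are Tue, Wed, Thu, Fri, Sat — 1 of them qualifies.
Total: 62 + 1 = 63.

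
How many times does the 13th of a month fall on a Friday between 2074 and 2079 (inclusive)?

Friday-the-13ths by year:
2074: Apr, Jul
2075: Sep, Dec
2076: Mar, Nov
2077: Aug
2078: May
2079: Jan, Oct

10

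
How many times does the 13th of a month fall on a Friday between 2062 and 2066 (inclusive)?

9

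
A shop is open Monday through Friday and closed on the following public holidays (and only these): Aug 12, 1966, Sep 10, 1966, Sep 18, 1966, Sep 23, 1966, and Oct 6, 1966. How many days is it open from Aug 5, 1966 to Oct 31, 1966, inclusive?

59 working days

Aug 5, 1966 is a Friday.
That's 88 days from start to end, counting both.
88 = 7 × 12 + 4, so there are 12 full weeks plus 4 extra days.
Each full week contributes 5 weekdays (Mon–Fri): 12 × 5 = 60.
The 4 extra days are Fri, Sat, Sun, Mon — 2 of them qualify.
Total: 60 + 2 = 62.
Holidays: Aug 12, 1966 (Fri); Sep 10, 1966 (Sat); Sep 18, 1966 (Sun); Sep 23, 1966 (Fri); Oct 6, 1966 (Thu).
3 of the 5 holidays fall on weekdays; the rest are weekends and were already excluded.
Business days: 62 − 3 = 59.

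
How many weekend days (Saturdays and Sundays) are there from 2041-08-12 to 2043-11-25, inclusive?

238

2041-08-12 is a Monday.
From 2041-08-12 to 2043-11-25 is 836 days inclusive.
836 = 7 × 119 + 3, so there are 119 full weeks plus 3 extra days.
Each full week contributes 2 weekend days (Sat, Sun): 119 × 2 = 238.
The 3 extra days are Monday, Tuesday, Wednesday — none qualify.
Total: 238 + 0 = 238.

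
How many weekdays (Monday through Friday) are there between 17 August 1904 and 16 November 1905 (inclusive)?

327 weekdays

17 August 1904 is a Wednesday.
From 17 August 1904 to 16 November 1905 is 457 days inclusive.
457 = 7 × 65 + 2, so there are 65 full weeks plus 2 extra days.
Each full week contributes 5 weekdays (Mon–Fri): 65 × 5 = 325.
The 2 extra days are Wed, Thu — 2 of them qualify.
Total: 325 + 2 = 327.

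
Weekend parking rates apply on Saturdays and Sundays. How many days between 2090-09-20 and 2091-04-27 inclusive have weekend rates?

62

2090-09-20 is a Wednesday.
From 2090-09-20 to 2091-04-27 is 220 days inclusive.
220 = 7 × 31 + 3, so there are 31 full weeks plus 3 extra days.
Each full week contributes 2 weekend days (Sat, Sun): 31 × 2 = 62.
The 3 extra days are Wed, Thu, Fri — none qualify.
Total: 62 + 0 = 62.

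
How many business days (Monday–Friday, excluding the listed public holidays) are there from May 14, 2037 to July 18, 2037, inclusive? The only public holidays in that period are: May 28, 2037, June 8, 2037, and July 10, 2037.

May 14, 2037 is a Thursday.
From May 14, 2037 to July 18, 2037 is 66 days inclusive.
66 = 7 × 9 + 3, so there are 9 full weeks plus 3 extra days.
Each full week contributes 5 weekdays (Mon–Fri): 9 × 5 = 45.
The 3 extra days are Thu, Fri, Sat — 2 of them qualify.
Total: 45 + 2 = 47.
Holidays: May 28, 2037 (Thu); June 8, 2037 (Mon); July 10, 2037 (Fri).
All 3 holidays fall on weekdays, so subtract 3.
Business days: 47 − 3 = 44.

44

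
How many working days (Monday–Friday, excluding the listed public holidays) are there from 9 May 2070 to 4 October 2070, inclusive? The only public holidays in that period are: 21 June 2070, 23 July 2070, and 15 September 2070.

104 working days

9 May 2070 is a Friday.
From 9 May 2070 to 4 October 2070 is 149 days inclusive.
149 = 7 × 21 + 2, so there are 21 full weeks plus 2 extra days.
Each full week contributes 5 weekdays (Mon–Fri): 21 × 5 = 105.
The 2 extra days are Friday, Saturday — 1 of them qualifies.
Total: 105 + 1 = 106.
Holidays: 21 June 2070 (Sat); 23 July 2070 (Wed); 15 September 2070 (Mon).
2 of the 3 holidays fall on weekdays; the rest are weekends and were already excluded.
Business days: 106 − 2 = 104.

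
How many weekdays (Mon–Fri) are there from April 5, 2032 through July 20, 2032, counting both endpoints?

77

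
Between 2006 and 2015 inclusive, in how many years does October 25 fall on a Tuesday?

Day of week of October 25 in each year:
2006: Wed, 2007: Thu, 2008: Sat, 2009: Sun, 2010: Mon, 2011: Tue ✓, 2012: Thu, 2013: Fri, 2014: Sat, 2015: Sun
Tuesdays: 2011.

1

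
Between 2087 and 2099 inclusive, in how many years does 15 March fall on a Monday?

2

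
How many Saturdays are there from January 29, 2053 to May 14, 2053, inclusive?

15

January 29, 2053 is a Wednesday.
That's 106 days from start to end, counting both.
106 = 7 × 15 + 1, so there are 15 full weeks plus 1 extra day.
Each full week contributes one Saturday: 15 so far.
The 1 extra day is Wednesday — none qualify.
Total: 15 + 0 = 15.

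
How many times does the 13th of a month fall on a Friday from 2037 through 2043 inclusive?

Friday-the-13ths by year:
2037: Feb, Mar, Nov
2038: Aug
2039: May
2040: Jan, Apr, Jul
2041: Sep, Dec
2042: Jun
2043: Feb, Mar, Nov

14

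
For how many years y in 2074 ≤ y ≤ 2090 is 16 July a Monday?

Day of week of July 16 in each year:
2074: Mon ✓, 2075: Tue, 2076: Thu, 2077: Fri, 2078: Sat, 2079: Sun, 2080: Tue, 2081: Wed, 2082: Thu, 2083: Fri, 2084: Sun, 2085: Mon ✓, 2086: Tue, 2087: Wed, 2088: Fri, 2089: Sat, 2090: Sun
Mondays: 2074, 2085.

2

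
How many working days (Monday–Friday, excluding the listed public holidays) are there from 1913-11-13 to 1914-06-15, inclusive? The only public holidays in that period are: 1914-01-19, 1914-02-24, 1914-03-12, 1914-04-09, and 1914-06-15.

148 working days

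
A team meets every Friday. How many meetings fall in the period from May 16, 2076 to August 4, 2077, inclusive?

May 16, 2076 is a Saturday.
The range spans 446 days (inclusive of both endpoints).
446 = 7 × 63 + 5, so there are 63 full weeks plus 5 extra days.
Each full week contributes one Friday: 63 so far.
The 5 extra days are Saturday, Sunday, Monday, Tuesday, Wednesday — none qualify.
Total: 63 + 0 = 63.

63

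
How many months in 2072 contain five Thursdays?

A month has five Thursdays exactly when Thursday falls within its first (length − 28) days.
Jan: 31 days, starts Fri → 5 of Fri, Sat, Sun
Feb: 29 days, starts Mon → 5 of Mon
Mar: 31 days, starts Tue → 5 of Tue, Wed, Thu ✓
Apr: 30 days, starts Fri → 5 of Fri, Sat
May: 31 days, starts Sun → 5 of Sun, Mon, Tue
Jun: 30 days, starts Wed → 5 of Wed, Thu ✓
Jul: 31 days, starts Fri → 5 of Fri, Sat, Sun
Aug: 31 days, starts Mon → 5 of Mon, Tue, Wed
Sep: 30 days, starts Thu → 5 of Thu, Fri ✓
Oct: 31 days, starts Sat → 5 of Sat, Sun, Mon
Nov: 30 days, starts Tue → 5 of Tue, Wed
Dec: 31 days, starts Thu → 5 of Thu, Fri, Sat ✓
Months with five Thursdays: Mar, Jun, Sep, Dec.

4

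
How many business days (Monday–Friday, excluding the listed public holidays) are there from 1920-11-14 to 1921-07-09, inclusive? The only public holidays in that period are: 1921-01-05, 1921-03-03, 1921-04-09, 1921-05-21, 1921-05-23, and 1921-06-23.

166 business days

1920-11-14 is a Sunday.
That's 238 days from start to end, counting both.
238 = 7 × 34, so the span is exactly 34 full weeks.
Each full week contributes 5 weekdays (Mon–Fri): 34 × 5 = 170.
Holidays: 1921-01-05 (Wed); 1921-03-03 (Thu); 1921-04-09 (Sat); 1921-05-21 (Sat); 1921-05-23 (Mon); 1921-06-23 (Thu).
4 of the 6 holidays fall on weekdays; the rest are weekends and were already excluded.
Business days: 170 − 4 = 166.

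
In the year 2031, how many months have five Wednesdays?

5

A month has five Wednesdays exactly when Wednesday falls within its first (length − 28) days.
Jan: 31 days, starts Wed → 5 of Wed, Thu, Fri ✓
Feb: 28 days, starts Sat → 5 of (none)
Mar: 31 days, starts Sat → 5 of Sat, Sun, Mon
Apr: 30 days, starts Tue → 5 of Tue, Wed ✓
May: 31 days, starts Thu → 5 of Thu, Fri, Sat
Jun: 30 days, starts Sun → 5 of Sun, Mon
Jul: 31 days, starts Tue → 5 of Tue, Wed, Thu ✓
Aug: 31 days, starts Fri → 5 of Fri, Sat, Sun
Sep: 30 days, starts Mon → 5 of Mon, Tue
Oct: 31 days, starts Wed → 5 of Wed, Thu, Fri ✓
Nov: 30 days, starts Sat → 5 of Sat, Sun
Dec: 31 days, starts Mon → 5 of Mon, Tue, Wed ✓
Months with five Wednesdays: Jan, Apr, Jul, Oct, Dec.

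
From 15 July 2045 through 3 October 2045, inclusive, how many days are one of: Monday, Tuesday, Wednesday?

35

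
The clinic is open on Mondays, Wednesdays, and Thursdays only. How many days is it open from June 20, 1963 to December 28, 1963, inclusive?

82

June 20, 1963 is a Thursday.
From June 20, 1963 to December 28, 1963 is 192 days inclusive.
192 = 7 × 27 + 3, so there are 27 full weeks plus 3 extra days.
Each full week contributes 3 days from the set (Mon, Wed, Thu): 27 × 3 = 81.
The 3 extra days are Thu, Fri, Sat — 1 of them qualifies.
Total: 81 + 1 = 82.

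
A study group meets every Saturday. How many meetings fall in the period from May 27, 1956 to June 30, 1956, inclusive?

May 27, 1956 is a Sunday.
That's 35 days from start to end, counting both.
35 = 7 × 5, so the span is exactly 5 full weeks.
Each full week contributes one Saturday: 5 so far.

5 Saturdays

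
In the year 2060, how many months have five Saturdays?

4

A month has five Saturdays exactly when Saturday falls within its first (length − 28) days.
Jan: 31 days, starts Thu → 5 of Thu, Fri, Sat ✓
Feb: 29 days, starts Sun → 5 of Sun
Mar: 31 days, starts Mon → 5 of Mon, Tue, Wed
Apr: 30 days, starts Thu → 5 of Thu, Fri
May: 31 days, starts Sat → 5 of Sat, Sun, Mon ✓
Jun: 30 days, starts Tue → 5 of Tue, Wed
Jul: 31 days, starts Thu → 5 of Thu, Fri, Sat ✓
Aug: 31 days, starts Sun → 5 of Sun, Mon, Tue
Sep: 30 days, starts Wed → 5 of Wed, Thu
Oct: 31 days, starts Fri → 5 of Fri, Sat, Sun ✓
Nov: 30 days, starts Mon → 5 of Mon, Tue
Dec: 31 days, starts Wed → 5 of Wed, Thu, Fri
Months with five Saturdays: Jan, May, Jul, Oct.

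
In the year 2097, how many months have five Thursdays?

A month has five Thursdays exactly when Thursday falls within its first (length − 28) days.
Jan: 31 days, starts Tue → 5 of Tue, Wed, Thu ✓
Feb: 28 days, starts Fri → 5 of (none)
Mar: 31 days, starts Fri → 5 of Fri, Sat, Sun
Apr: 30 days, starts Mon → 5 of Mon, Tue
May: 31 days, starts Wed → 5 of Wed, Thu, Fri ✓
Jun: 30 days, starts Sat → 5 of Sat, Sun
Jul: 31 days, starts Mon → 5 of Mon, Tue, Wed
Aug: 31 days, starts Thu → 5 of Thu, Fri, Sat ✓
Sep: 30 days, starts Sun → 5 of Sun, Mon
Oct: 31 days, starts Tue → 5 of Tue, Wed, Thu ✓
Nov: 30 days, starts Fri → 5 of Fri, Sat
Dec: 31 days, starts Sun → 5 of Sun, Mon, Tue
Months with five Thursdays: Jan, May, Aug, Oct.

4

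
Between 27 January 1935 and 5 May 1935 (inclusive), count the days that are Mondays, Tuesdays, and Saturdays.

27 January 1935 is a Sunday.
That's 99 days from start to end, counting both.
99 = 7 × 14 + 1, so there are 14 full weeks plus 1 extra day.
Each full week contributes 3 days from the set (Mon, Tue, Sat): 14 × 3 = 42.
The 1 extra day is Sunday — none qualify.
Total: 42 + 0 = 42.

42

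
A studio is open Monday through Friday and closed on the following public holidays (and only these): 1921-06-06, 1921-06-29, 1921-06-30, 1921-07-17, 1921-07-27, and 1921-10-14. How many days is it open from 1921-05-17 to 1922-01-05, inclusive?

163

1921-05-17 is a Tuesday.
The range spans 234 days (inclusive of both endpoints).
234 = 7 × 33 + 3, so there are 33 full weeks plus 3 extra days.
Each full week contributes 5 weekdays (Mon–Fri): 33 × 5 = 165.
The 3 extra days are Tuesday, Wednesday, Thursday — 3 of them qualify.
Total: 165 + 3 = 168.
Holidays: 1921-06-06 (Mon); 1921-06-29 (Wed); 1921-06-30 (Thu); 1921-07-17 (Sun); 1921-07-27 (Wed); 1921-10-14 (Fri).
5 of the 6 holidays fall on weekdays; the rest are weekends and were already excluded.
Business days: 168 − 5 = 163.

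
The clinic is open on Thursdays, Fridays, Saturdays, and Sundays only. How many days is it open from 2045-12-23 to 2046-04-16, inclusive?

2045-12-23 is a Saturday.
The range spans 115 days (inclusive of both endpoints).
115 = 7 × 16 + 3, so there are 16 full weeks plus 3 extra days.
Each full week contributes 4 days from the set (Thu, Fri, Sat, Sun): 16 × 4 = 64.
The 3 extra days are Saturday, Sunday, Monday — 2 of them qualify.
Total: 64 + 2 = 66.

66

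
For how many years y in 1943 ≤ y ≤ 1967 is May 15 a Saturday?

4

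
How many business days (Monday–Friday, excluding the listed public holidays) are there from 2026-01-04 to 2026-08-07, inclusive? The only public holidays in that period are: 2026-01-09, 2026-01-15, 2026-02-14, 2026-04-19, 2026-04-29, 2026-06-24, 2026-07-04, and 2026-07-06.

150

2026-01-04 is a Sunday.
From 2026-01-04 to 2026-08-07 is 216 days inclusive.
216 = 7 × 30 + 6, so there are 30 full weeks plus 6 extra days.
Each full week contributes 5 weekdays (Mon–Fri): 30 × 5 = 150.
The 6 extra days are Sunday, Monday, Tuesday, Wednesday, Thursday, Friday — 5 of them qualify.
Total: 150 + 5 = 155.
Holidays: 2026-01-09 (Fri); 2026-01-15 (Thu); 2026-02-14 (Sat); 2026-04-19 (Sun); 2026-04-29 (Wed); 2026-06-24 (Wed); 2026-07-04 (Sat); 2026-07-06 (Mon).
5 of the 8 holidays fall on weekdays; the rest are weekends and were already excluded.
Business days: 155 − 5 = 150.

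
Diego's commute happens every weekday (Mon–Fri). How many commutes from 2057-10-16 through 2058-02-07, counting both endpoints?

2057-10-16 is a Tuesday.
That's 115 days from start to end, counting both.
115 = 7 × 16 + 3, so there are 16 full weeks plus 3 extra days.
Each full week contributes 5 weekdays (Mon–Fri): 16 × 5 = 80.
The 3 extra days are Tuesday, Wednesday, Thursday — 3 of them qualify.
Total: 80 + 3 = 83.

83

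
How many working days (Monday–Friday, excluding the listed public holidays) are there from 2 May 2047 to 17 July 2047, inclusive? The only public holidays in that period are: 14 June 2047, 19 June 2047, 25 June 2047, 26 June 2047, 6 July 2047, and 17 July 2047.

2 May 2047 is a Thursday.
That's 77 days from start to end, counting both.
77 = 7 × 11, so the span is exactly 11 full weeks.
Each full week contributes 5 weekdays (Mon–Fri): 11 × 5 = 55.
Total: 55.
Holidays: 14 June 2047 (Fri); 19 June 2047 (Wed); 25 June 2047 (Tue); 26 June 2047 (Wed); 6 July 2047 (Sat); 17 July 2047 (Wed).
5 of the 6 holidays fall on weekdays; the rest are weekends and were already excluded.
Business days: 55 − 5 = 50.

50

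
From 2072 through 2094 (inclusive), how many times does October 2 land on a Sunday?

Day of week of October 2 in each year:
2072: Sun ✓, 2073: Mon, 2074: Tue, 2075: Wed, 2076: Fri, 2077: Sat, 2078: Sun ✓, 2079: Mon, 2080: Wed, 2081: Thu, 2082: Fri, 2083: Sat, 2084: Mon, 2085: Tue, 2086: Wed, 2087: Thu, 2088: Sat, 2089: Sun ✓, 2090: Mon, 2091: Tue, 2092: Thu, 2093: Fri, 2094: Sat
Sundays: 2072, 2078, 2089.

3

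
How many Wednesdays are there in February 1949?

1949-02-01 is a Tuesday.
That's 28 days from start to end, counting both.
28 = 7 × 4, so the span is exactly 4 full weeks.
Each full week contributes one Wednesday: 4 so far.

4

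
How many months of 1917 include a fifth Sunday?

4

A month has five Sundays exactly when Sunday falls within its first (length − 28) days.
Jan: 31 days, starts Mon → 5 of Mon, Tue, Wed
Feb: 28 days, starts Thu → 5 of (none)
Mar: 31 days, starts Thu → 5 of Thu, Fri, Sat
Apr: 30 days, starts Sun → 5 of Sun, Mon ✓
May: 31 days, starts Tue → 5 of Tue, Wed, Thu
Jun: 30 days, starts Fri → 5 of Fri, Sat
Jul: 31 days, starts Sun → 5 of Sun, Mon, Tue ✓
Aug: 31 days, starts Wed → 5 of Wed, Thu, Fri
Sep: 30 days, starts Sat → 5 of Sat, Sun ✓
Oct: 31 days, starts Mon → 5 of Mon, Tue, Wed
Nov: 30 days, starts Thu → 5 of Thu, Fri
Dec: 31 days, starts Sat → 5 of Sat, Sun, Mon ✓
Months with five Sundays: Apr, Jul, Sep, Dec.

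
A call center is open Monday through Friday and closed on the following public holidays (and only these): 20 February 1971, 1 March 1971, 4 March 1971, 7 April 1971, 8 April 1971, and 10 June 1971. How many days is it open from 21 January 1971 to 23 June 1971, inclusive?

105

21 January 1971 is a Thursday.
That's 154 days from start to end, counting both.
154 = 7 × 22, so the span is exactly 22 full weeks.
Each full week contributes 5 weekdays (Mon–Fri): 22 × 5 = 110.
Total: 110.
Holidays: 20 February 1971 (Sat); 1 March 1971 (Mon); 4 March 1971 (Thu); 7 April 1971 (Wed); 8 April 1971 (Thu); 10 June 1971 (Thu).
5 of the 6 holidays fall on weekdays; the rest are weekends and were already excluded.
Business days: 110 − 5 = 105.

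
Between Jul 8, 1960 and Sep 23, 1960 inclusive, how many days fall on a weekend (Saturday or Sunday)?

22

Jul 8, 1960 is a Friday.
The range spans 78 days (inclusive of both endpoints).
78 = 7 × 11 + 1, so there are 11 full weeks plus 1 extra day.
Each full week contributes 2 weekend days (Sat, Sun): 11 × 2 = 22.
The 1 extra day is Fri — none qualify.
Total: 22 + 0 = 22.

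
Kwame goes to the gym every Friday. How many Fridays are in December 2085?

4

December 1, 2085 is a Saturday.
The range spans 31 days (inclusive of both endpoints).
31 = 7 × 4 + 3, so there are 4 full weeks plus 3 extra days.
Each full week contributes one Friday: 4 so far.
The 3 extra days are Sat, Sun, Mon — none qualify.
Total: 4 + 0 = 4.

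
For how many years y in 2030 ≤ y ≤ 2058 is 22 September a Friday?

4

Day of week of September 22 in each year:
2030: Sun, 2031: Mon, 2032: Wed, 2033: Thu, 2034: Fri ✓, 2035: Sat, 2036: Mon, 2037: Tue, 2038: Wed, 2039: Thu, 2040: Sat, 2041: Sun, 2042: Mon, 2043: Tue, 2044: Thu, 2045: Fri ✓, 2046: Sat, 2047: Sun, 2048: Tue, 2049: Wed, 2050: Thu, 2051: Fri ✓, 2052: Sun, 2053: Mon, 2054: Tue, 2055: Wed, 2056: Fri ✓, 2057: Sat, 2058: Sun
Fridays: 2034, 2045, 2051, 2056.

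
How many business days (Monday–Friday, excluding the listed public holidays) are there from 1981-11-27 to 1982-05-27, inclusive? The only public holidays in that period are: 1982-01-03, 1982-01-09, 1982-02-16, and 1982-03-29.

128

1981-11-27 is a Friday.
From 1981-11-27 to 1982-05-27 is 182 days inclusive.
182 = 7 × 26, so the span is exactly 26 full weeks.
Each full week contributes 5 weekdays (Mon–Fri): 26 × 5 = 130.
Total: 130.
Holidays: 1982-01-03 (Sun); 1982-01-09 (Sat); 1982-02-16 (Tue); 1982-03-29 (Mon).
2 of the 4 holidays fall on weekdays; the rest are weekends and were already excluded.
Business days: 130 − 2 = 128.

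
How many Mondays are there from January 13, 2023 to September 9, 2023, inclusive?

34

January 13, 2023 is a Friday.
From January 13, 2023 to September 9, 2023 is 240 days inclusive.
240 = 7 × 34 + 2, so there are 34 full weeks plus 2 extra days.
Each full week contributes one Monday: 34 so far.
The 2 extra days are Fri, Sat — none qualify.
Total: 34 + 0 = 34.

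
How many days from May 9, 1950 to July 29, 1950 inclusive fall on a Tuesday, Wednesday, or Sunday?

35

May 9, 1950 is a Tuesday.
The range spans 82 days (inclusive of both endpoints).
82 = 7 × 11 + 5, so there are 11 full weeks plus 5 extra days.
Each full week contributes 3 days from the set (Tue, Wed, Sun): 11 × 3 = 33.
The 5 extra days are Tue, Wed, Thu, Fri, Sat — 2 of them qualify.
Total: 33 + 2 = 35.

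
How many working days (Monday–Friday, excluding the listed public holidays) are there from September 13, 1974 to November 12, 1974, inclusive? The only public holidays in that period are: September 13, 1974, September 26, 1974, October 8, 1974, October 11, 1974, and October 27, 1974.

September 13, 1974 is a Friday.
That's 61 days from start to end, counting both.
61 = 7 × 8 + 5, so there are 8 full weeks plus 5 extra days.
Each full week contributes 5 weekdays (Mon–Fri): 8 × 5 = 40.
The 5 extra days are Fri, Sat, Sun, Mon, Tue — 3 of them qualify.
Total: 40 + 3 = 43.
Holidays: September 13, 1974 (Fri); September 26, 1974 (Thu); October 8, 1974 (Tue); October 11, 1974 (Fri); October 27, 1974 (Sun).
4 of the 5 holidays fall on weekdays; the rest are weekends and were already excluded.
Business days: 43 − 4 = 39.

39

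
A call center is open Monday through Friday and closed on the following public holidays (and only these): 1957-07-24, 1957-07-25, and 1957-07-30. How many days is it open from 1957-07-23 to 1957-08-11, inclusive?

1957-07-23 is a Tuesday.
That's 20 days from start to end, counting both.
20 = 7 × 2 + 6, so there are 2 full weeks plus 6 extra days.
Each full week contributes 5 weekdays (Mon–Fri): 2 × 5 = 10.
The 6 extra days are Tuesday, Wednesday, Thursday, Friday, Saturday, Sunday — 4 of them qualify.
Total: 10 + 4 = 14.
Holidays: 1957-07-24 (Wed); 1957-07-25 (Thu); 1957-07-30 (Tue).
All 3 holidays fall on weekdays, so subtract 3.
Business days: 14 − 3 = 11.

11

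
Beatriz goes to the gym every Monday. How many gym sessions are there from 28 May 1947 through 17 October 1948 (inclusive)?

28 May 1947 is a Wednesday.
The range spans 509 days (inclusive of both endpoints).
509 = 7 × 72 + 5, so there are 72 full weeks plus 5 extra days.
Each full week contributes one Monday: 72 so far.
The 5 extra days are Wed, Thu, Fri, Sat, Sun — none qualify.
Total: 72 + 0 = 72.

72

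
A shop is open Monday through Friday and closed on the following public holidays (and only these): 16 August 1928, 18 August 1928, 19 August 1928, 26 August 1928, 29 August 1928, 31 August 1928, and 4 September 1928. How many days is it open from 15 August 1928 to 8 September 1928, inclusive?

14

15 August 1928 is a Wednesday.
The range spans 25 days (inclusive of both endpoints).
25 = 7 × 3 + 4, so there are 3 full weeks plus 4 extra days.
Each full week contributes 5 weekdays (Mon–Fri): 3 × 5 = 15.
The 4 extra days are Wednesday, Thursday, Friday, Saturday — 3 of them qualify.
Total: 15 + 3 = 18.
Holidays: 16 August 1928 (Thu); 18 August 1928 (Sat); 19 August 1928 (Sun); 26 August 1928 (Sun); 29 August 1928 (Wed); 31 August 1928 (Fri); 4 September 1928 (Tue).
4 of the 7 holidays fall on weekdays; the rest are weekends and were already excluded.
Business days: 18 − 4 = 14.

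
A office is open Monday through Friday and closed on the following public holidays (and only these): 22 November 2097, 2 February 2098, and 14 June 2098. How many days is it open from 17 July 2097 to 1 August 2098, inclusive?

17 July 2097 is a Wednesday.
The range spans 381 days (inclusive of both endpoints).
381 = 7 × 54 + 3, so there are 54 full weeks plus 3 extra days.
Each full week contributes 5 weekdays (Mon–Fri): 54 × 5 = 270.
The 3 extra days are Wed, Thu, Fri — 3 of them qualify.
Total: 270 + 3 = 273.
Holidays: 22 November 2097 (Fri); 2 February 2098 (Sun); 14 June 2098 (Sat).
1 of the 3 holidays fall on weekdays; the rest are weekends and were already excluded.
Business days: 273 − 1 = 272.

272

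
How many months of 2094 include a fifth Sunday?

A month has five Sundays exactly when Sunday falls within its first (length − 28) days.
Jan: 31 days, starts Fri → 5 of Fri, Sat, Sun ✓
Feb: 28 days, starts Mon → 5 of (none)
Mar: 31 days, starts Mon → 5 of Mon, Tue, Wed
Apr: 30 days, starts Thu → 5 of Thu, Fri
May: 31 days, starts Sat → 5 of Sat, Sun, Mon ✓
Jun: 30 days, starts Tue → 5 of Tue, Wed
Jul: 31 days, starts Thu → 5 of Thu, Fri, Sat
Aug: 31 days, starts Sun → 5 of Sun, Mon, Tue ✓
Sep: 30 days, starts Wed → 5 of Wed, Thu
Oct: 31 days, starts Fri → 5 of Fri, Sat, Sun ✓
Nov: 30 days, starts Mon → 5 of Mon, Tue
Dec: 31 days, starts Wed → 5 of Wed, Thu, Fri
Months with five Sundays: Jan, May, Aug, Oct.

4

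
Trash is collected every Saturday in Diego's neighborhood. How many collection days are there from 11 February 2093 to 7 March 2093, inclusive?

4

11 February 2093 is a Wednesday.
The range spans 25 days (inclusive of both endpoints).
25 = 7 × 3 + 4, so there are 3 full weeks plus 4 extra days.
Each full week contributes one Saturday: 3 so far.
The 4 extra days are Wed, Thu, Fri, Sat — 1 of them qualifies.
Total: 3 + 1 = 4.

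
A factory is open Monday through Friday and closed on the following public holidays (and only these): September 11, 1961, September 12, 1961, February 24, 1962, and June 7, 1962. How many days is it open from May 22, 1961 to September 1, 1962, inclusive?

May 22, 1961 is a Monday.
From May 22, 1961 to September 1, 1962 is 468 days inclusive.
468 = 7 × 66 + 6, so there are 66 full weeks plus 6 extra days.
Each full week contributes 5 weekdays (Mon–Fri): 66 × 5 = 330.
The 6 extra days are Mon, Tue, Wed, Thu, Fri, Sat — 5 of them qualify.
Total: 330 + 5 = 335.
Holidays: September 11, 1961 (Mon); September 12, 1961 (Tue); February 24, 1962 (Sat); June 7, 1962 (Thu).
3 of the 4 holidays fall on weekdays; the rest are weekends and were already excluded.
Business days: 335 − 3 = 332.

332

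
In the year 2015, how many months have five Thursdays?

5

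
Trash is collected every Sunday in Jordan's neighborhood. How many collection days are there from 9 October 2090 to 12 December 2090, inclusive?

9 October 2090 is a Monday.
The range spans 65 days (inclusive of both endpoints).
65 = 7 × 9 + 2, so there are 9 full weeks plus 2 extra days.
Each full week contributes one Sunday: 9 so far.
The 2 extra days are Monday, Tuesday — none qualify.
Total: 9 + 0 = 9.

9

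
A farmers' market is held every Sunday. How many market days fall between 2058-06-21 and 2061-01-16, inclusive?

2058-06-21 is a Friday.
That's 941 days from start to end, counting both.
941 = 7 × 134 + 3, so there are 134 full weeks plus 3 extra days.
Each full week contributes one Sunday: 134 so far.
The 3 extra days are Fri, Sat, Sun — 1 of them qualifies.
Total: 134 + 1 = 135.

135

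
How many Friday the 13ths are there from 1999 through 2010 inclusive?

Friday-the-13ths by year:
1999: Aug
2000: Oct
2001: Apr, Jul
2002: Sep, Dec
2003: Jun
2004: Feb, Aug
2005: May
2006: Jan, Oct
2007: Apr, Jul
2008: Jun
2009: Feb, Mar, Nov
2010: Aug

19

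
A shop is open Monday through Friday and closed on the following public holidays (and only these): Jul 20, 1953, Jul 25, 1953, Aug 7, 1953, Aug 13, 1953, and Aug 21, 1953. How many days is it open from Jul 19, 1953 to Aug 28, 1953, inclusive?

Jul 19, 1953 is a Sunday.
The range spans 41 days (inclusive of both endpoints).
41 = 7 × 5 + 6, so there are 5 full weeks plus 6 extra days.
Each full week contributes 5 weekdays (Mon–Fri): 5 × 5 = 25.
The 6 extra days are Sun, Mon, Tue, Wed, Thu, Fri — 5 of them qualify.
Total: 25 + 5 = 30.
Holidays: Jul 20, 1953 (Mon); Jul 25, 1953 (Sat); Aug 7, 1953 (Fri); Aug 13, 1953 (Thu); Aug 21, 1953 (Fri).
4 of the 5 holidays fall on weekdays; the rest are weekends and were already excluded.
Business days: 30 − 4 = 26.

26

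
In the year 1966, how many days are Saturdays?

53

January 1, 1966 is a Saturday.
That's 365 days from start to end, counting both.
365 = 7 × 52 + 1, so there are 52 full weeks plus 1 extra day.
Each full week contributes one Saturday: 52 so far.
The 1 extra day is Sat — 1 of them qualifies.
Total: 52 + 1 = 53.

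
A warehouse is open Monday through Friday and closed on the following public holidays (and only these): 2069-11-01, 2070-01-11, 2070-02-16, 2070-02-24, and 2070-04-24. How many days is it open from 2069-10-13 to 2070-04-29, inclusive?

2069-10-13 is a Sunday.
From 2069-10-13 to 2070-04-29 is 199 days inclusive.
199 = 7 × 28 + 3, so there are 28 full weeks plus 3 extra days.
Each full week contributes 5 weekdays (Mon–Fri): 28 × 5 = 140.
The 3 extra days are Sun, Mon, Tue — 2 of them qualify.
Total: 140 + 2 = 142.
Holidays: 2069-11-01 (Fri); 2070-01-11 (Sat); 2070-02-16 (Sun); 2070-02-24 (Mon); 2070-04-24 (Thu).
3 of the 5 holidays fall on weekdays; the rest are weekends and were already excluded.
Business days: 142 − 3 = 139.

139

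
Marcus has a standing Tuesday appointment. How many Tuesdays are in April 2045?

April 1, 2045 is a Saturday.
From April 1, 2045 to April 30, 2045 is 30 days inclusive.
30 = 7 × 4 + 2, so there are 4 full weeks plus 2 extra days.
Each full week contributes one Tuesday: 4 so far.
The 2 extra days are Saturday, Sunday — none qualify.
Total: 4 + 0 = 4.

4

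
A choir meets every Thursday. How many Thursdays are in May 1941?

1941-05-01 is a Thursday.
From 1941-05-01 to 1941-05-31 is 31 days inclusive.
31 = 7 × 4 + 3, so there are 4 full weeks plus 3 extra days.
Each full week contributes one Thursday: 4 so far.
The 3 extra days are Thursday, Friday, Saturday — 1 of them qualifies.
Total: 4 + 1 = 5.

5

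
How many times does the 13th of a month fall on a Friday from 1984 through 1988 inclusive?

Friday-the-13ths by year:
1984: Jan, Apr, Jul
1985: Sep, Dec
1986: Jun
1987: Feb, Mar, Nov
1988: May

10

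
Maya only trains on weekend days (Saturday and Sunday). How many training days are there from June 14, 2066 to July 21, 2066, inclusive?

June 14, 2066 is a Monday.
The range spans 38 days (inclusive of both endpoints).
38 = 7 × 5 + 3, so there are 5 full weeks plus 3 extra days.
Each full week contributes 2 weekend days (Sat, Sun): 5 × 2 = 10.
The 3 extra days are Mon, Tue, Wed — none qualify.
Total: 10 + 0 = 10.

10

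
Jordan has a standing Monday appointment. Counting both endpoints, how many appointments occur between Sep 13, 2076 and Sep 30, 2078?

Sep 13, 2076 is a Sunday.
The range spans 748 days (inclusive of both endpoints).
748 = 7 × 106 + 6, so there are 106 full weeks plus 6 extra days.
Each full week contributes one Monday: 106 so far.
The 6 extra days are Sun, Mon, Tue, Wed, Thu, Fri — 1 of them qualifies.
Total: 106 + 1 = 107.

107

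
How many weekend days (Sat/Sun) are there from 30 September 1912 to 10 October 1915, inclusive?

316

30 September 1912 is a Monday.
That's 1106 days from start to end, counting both.
1106 = 7 × 158, so the span is exactly 158 full weeks.
Each full week contributes 2 weekend days (Sat, Sun): 158 × 2 = 316.
Total: 316.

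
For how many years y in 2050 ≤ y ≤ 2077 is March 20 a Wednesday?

4

Day of week of March 20 in each year:
2050: Sun, 2051: Mon, 2052: Wed ✓, 2053: Thu, 2054: Fri, 2055: Sat, 2056: Mon, 2057: Tue, 2058: Wed ✓, 2059: Thu, 2060: Sat, 2061: Sun, 2062: Mon, 2063: Tue, 2064: Thu, 2065: Fri, 2066: Sat, 2067: Sun, 2068: Tue, 2069: Wed ✓, 2070: Thu, 2071: Fri, 2072: Sun, 2073: Mon, 2074: Tue, 2075: Wed ✓, 2076: Fri, 2077: Sat
Wednesdays: 2052, 2058, 2069, 2075.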